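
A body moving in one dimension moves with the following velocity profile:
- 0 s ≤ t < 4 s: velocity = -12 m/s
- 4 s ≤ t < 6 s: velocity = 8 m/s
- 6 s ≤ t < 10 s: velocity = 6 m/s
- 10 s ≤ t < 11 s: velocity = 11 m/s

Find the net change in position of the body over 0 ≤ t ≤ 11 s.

3 m

Displacement is the signed area under the v-t curve.
0–4 s: -12 × 4 = -48 m
4–6 s: 8 × 2 = 16 m
6–10 s: 6 × 4 = 24 m
10–11 s: 11 × 1 = 11 m
Net displacement = 3 m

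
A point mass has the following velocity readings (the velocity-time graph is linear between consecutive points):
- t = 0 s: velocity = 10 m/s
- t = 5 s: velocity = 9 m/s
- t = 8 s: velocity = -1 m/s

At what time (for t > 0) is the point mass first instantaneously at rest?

t = 7.7 s

v changes sign on 5–8 s (from 9 to -1); the graph is linear there, so v = 0 at t = 5 + (-9)·(8 − 5)/(-1 − 9) = 7.7 s.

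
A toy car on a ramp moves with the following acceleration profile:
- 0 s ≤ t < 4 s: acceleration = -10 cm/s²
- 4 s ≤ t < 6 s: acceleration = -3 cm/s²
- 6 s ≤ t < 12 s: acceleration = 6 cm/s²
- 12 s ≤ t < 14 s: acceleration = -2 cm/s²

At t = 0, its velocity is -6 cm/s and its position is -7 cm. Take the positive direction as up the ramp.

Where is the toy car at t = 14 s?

-449 cm

On each constant-a segment, Δv = aΔt and Δx = v₀Δt + ½aΔt²; chain segment to segment.
0–4 s: v starts -6 cm/s; Δx = -6·4 + ½·-10·4² = -104 cm; v ends -46 cm/s.
4–6 s: v starts -46 cm/s; Δx = -46·2 + ½·-3·2² = -98 cm; v ends -52 cm/s.
6–12 s: v starts -52 cm/s; Δx = -52·6 + ½·6·6² = -204 cm; v ends -16 cm/s.
12–14 s: v starts -16 cm/s; Δx = -16·2 + ½·-2·2² = -36 cm; v ends -20 cm/s.
x(14) = -7 + Σ Δx = -449 cm.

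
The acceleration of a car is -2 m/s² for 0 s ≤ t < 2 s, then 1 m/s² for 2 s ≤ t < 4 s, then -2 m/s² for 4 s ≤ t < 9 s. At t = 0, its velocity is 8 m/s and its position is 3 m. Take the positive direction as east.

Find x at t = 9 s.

30 m

On each constant-a segment, Δv = aΔt and Δx = v₀Δt + ½aΔt²; chain segment to segment.
0–2 s: v starts 8 m/s; Δx = 8·2 + ½·-2·2² = 12 m; v ends 4 m/s.
2–4 s: v starts 4 m/s; Δx = 4·2 + ½·1·2² = 10 m; v ends 6 m/s.
4–9 s: v starts 6 m/s; Δx = 6·5 + ½·-2·5² = 5 m; v ends -4 m/s.
x(9) = 3 + Σ Δx = 30 m.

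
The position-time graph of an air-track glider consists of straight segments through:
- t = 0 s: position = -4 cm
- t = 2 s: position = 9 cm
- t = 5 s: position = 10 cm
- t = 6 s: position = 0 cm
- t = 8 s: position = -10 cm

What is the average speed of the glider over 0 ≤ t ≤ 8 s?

4.25 cm/s

Average speed = (total path length)/(elapsed time); on a piecewise-linear x-t graph the path length is Σ|Δx|.
0–2 s: |Δx| = |9 − -4| = 13 cm
2–5 s: |Δx| = |10 − 9| = 1 cm
5–6 s: |Δx| = |0 − 10| = 10 cm
6–8 s: |Δx| = |-10 − 0| = 10 cm
Total path = 34 cm; average speed = 34/8 = 4.25 cm/s.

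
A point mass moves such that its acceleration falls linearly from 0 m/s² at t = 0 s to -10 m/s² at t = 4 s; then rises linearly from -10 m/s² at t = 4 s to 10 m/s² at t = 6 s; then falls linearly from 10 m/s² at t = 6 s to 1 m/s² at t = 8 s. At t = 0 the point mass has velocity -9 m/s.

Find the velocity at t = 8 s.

-18 m/s

Δv equals the area under the a-t graph; then v = v₀ + Δv.
0–4 s: ½(0 + -10)(4) = -20 m/s
4–6 s: ½(-10 + 10)(2) = 0 m/s
6–8 s: ½(10 + 1)(2) = 11 m/s
Δv = -9 m/s, so v(8) = -9 + (-9) = -18 m/s.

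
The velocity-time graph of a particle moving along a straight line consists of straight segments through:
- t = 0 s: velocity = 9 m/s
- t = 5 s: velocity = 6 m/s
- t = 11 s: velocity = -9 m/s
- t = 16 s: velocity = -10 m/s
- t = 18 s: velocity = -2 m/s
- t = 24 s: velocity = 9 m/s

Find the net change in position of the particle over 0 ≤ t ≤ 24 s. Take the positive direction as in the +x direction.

-10 m

Displacement is the signed area under the v-t curve.
0–5 s: ½(9 + 6)(5) = 37.5 m
5–11 s: ½(6 + -9)(6) = -9 m
11–16 s: ½(-9 + -10)(5) = -47.5 m
16–18 s: ½(-10 + -2)(2) = -12 m
18–24 s: ½(-2 + 9)(6) = 21 m
Net displacement = -10 m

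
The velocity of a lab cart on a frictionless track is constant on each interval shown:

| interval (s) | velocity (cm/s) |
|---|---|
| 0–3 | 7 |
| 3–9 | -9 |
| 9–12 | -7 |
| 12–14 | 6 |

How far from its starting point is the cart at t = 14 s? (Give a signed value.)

-42 cm

Displacement is the signed area under the v-t curve.
0–3 s: 7 × 3 = 21 cm
3–9 s: -9 × 6 = -54 cm
9–12 s: -7 × 3 = -21 cm
12–14 s: 6 × 2 = 12 cm
Net displacement = -42 cm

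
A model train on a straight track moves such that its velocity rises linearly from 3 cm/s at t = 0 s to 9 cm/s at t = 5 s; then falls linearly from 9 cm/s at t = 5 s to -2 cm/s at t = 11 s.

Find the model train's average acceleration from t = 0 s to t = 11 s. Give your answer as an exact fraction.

-5/11 cm/s²

Average acceleration = Δv/Δt = (-2 − 3)/(11 − 0) = -5/11 cm/s².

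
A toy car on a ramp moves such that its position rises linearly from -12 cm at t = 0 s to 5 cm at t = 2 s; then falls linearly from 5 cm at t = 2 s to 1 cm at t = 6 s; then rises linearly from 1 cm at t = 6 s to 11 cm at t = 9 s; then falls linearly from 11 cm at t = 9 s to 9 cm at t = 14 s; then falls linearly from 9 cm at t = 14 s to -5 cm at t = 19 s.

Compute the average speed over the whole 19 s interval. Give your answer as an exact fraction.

Average speed = (total path length)/(elapsed time); on a piecewise-linear x-t graph the path length is Σ|Δx|.
0–2 s: |Δx| = |5 − -12| = 17 cm
2–6 s: |Δx| = |1 − 5| = 4 cm
6–9 s: |Δx| = |11 − 1| = 10 cm
9–14 s: |Δx| = |9 − 11| = 2 cm
14–19 s: |Δx| = |-5 − 9| = 14 cm
Total path = 47 cm; average speed = 47/19 = 47/19 cm/s.

47/19 cm/s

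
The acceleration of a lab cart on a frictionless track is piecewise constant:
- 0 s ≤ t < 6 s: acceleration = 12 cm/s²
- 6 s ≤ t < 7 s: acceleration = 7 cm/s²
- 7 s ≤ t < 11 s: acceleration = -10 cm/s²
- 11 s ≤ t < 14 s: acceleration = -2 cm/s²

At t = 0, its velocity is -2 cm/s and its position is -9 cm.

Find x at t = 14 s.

On each constant-a segment, Δv = aΔt and Δx = v₀Δt + ½aΔt²; chain segment to segment.
0–6 s: v starts -2 cm/s; Δx = -2·6 + ½·12·6² = 204 cm; v ends 70 cm/s.
6–7 s: v starts 70 cm/s; Δx = 70·1 + ½·7·1² = 73.5 cm; v ends 77 cm/s.
7–11 s: v starts 77 cm/s; Δx = 77·4 + ½·-10·4² = 228 cm; v ends 37 cm/s.
11–14 s: v starts 37 cm/s; Δx = 37·3 + ½·-2·3² = 102 cm; v ends 31 cm/s.
x(14) = -9 + Σ Δx = 598.5 cm.

598.5 cm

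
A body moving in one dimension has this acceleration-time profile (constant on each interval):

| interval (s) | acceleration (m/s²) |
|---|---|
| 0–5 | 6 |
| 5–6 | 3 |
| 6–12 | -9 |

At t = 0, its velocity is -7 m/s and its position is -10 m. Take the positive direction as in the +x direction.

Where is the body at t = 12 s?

On each constant-a segment, Δv = aΔt and Δx = v₀Δt + ½aΔt²; chain segment to segment.
0–5 s: v starts -7 m/s; Δx = -7·5 + ½·6·5² = 40 m; v ends 23 m/s.
5–6 s: v starts 23 m/s; Δx = 23·1 + ½·3·1² = 24.5 m; v ends 26 m/s.
6–12 s: v starts 26 m/s; Δx = 26·6 + ½·-9·6² = -6 m; v ends -28 m/s.
x(12) = -10 + Σ Δx = 48.5 m.

48.5 m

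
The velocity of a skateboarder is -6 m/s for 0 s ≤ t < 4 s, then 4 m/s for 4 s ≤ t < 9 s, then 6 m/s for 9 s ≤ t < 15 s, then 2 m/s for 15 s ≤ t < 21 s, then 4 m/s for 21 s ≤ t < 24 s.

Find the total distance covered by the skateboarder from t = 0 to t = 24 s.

Total distance travelled is ∫|v| dt — sum the magnitudes of each area piece.
0–4 s: |-6| × 4 = 24 m
4–9 s: |4| × 5 = 20 m
9–15 s: |6| × 6 = 36 m
15–21 s: |2| × 6 = 12 m
21–24 s: |4| × 3 = 12 m
Total distance = 104 m

104 m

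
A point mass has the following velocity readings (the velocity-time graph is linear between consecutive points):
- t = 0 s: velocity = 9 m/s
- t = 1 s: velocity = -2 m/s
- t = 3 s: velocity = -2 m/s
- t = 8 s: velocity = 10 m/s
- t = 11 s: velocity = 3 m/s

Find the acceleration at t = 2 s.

0 m/s²

Acceleration is the slope of the v-t graph on 1–3 s: (-2 − -2)/(3 − 1) = 0 m/s².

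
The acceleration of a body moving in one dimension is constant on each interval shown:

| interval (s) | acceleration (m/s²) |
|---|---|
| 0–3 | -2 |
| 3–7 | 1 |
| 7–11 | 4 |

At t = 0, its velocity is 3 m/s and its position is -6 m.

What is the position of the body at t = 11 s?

On each constant-a segment, Δv = aΔt and Δx = v₀Δt + ½aΔt²; chain segment to segment.
0–3 s: v starts 3 m/s; Δx = 3·3 + ½·-2·3² = 0 m; v ends -3 m/s.
3–7 s: v starts -3 m/s; Δx = -3·4 + ½·1·4² = -4 m; v ends 1 m/s.
7–11 s: v starts 1 m/s; Δx = 1·4 + ½·4·4² = 36 m; v ends 17 m/s.
x(11) = -6 + Σ Δx = 26 m.

26 m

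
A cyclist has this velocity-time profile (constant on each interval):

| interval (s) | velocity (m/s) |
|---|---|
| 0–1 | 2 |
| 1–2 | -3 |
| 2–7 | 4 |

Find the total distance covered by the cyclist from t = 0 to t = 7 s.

25 m

Distance (not displacement) is the total path length: add the absolute areas under v-t.
0–1 s: |2| × 1 = 2 m
1–2 s: |-3| × 1 = 3 m
2–7 s: |4| × 5 = 20 m
Total distance = 25 m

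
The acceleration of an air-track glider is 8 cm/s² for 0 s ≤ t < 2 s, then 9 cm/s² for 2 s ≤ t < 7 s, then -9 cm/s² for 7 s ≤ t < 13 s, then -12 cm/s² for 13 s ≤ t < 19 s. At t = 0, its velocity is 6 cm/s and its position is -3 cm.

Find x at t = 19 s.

On each constant-a segment, Δv = aΔt and Δx = v₀Δt + ½aΔt²; chain segment to segment.
0–2 s: v starts 6 cm/s; Δx = 6·2 + ½·8·2² = 28 cm; v ends 22 cm/s.
2–7 s: v starts 22 cm/s; Δx = 22·5 + ½·9·5² = 222.5 cm; v ends 67 cm/s.
7–13 s: v starts 67 cm/s; Δx = 67·6 + ½·-9·6² = 240 cm; v ends 13 cm/s.
13–19 s: v starts 13 cm/s; Δx = 13·6 + ½·-12·6² = -138 cm; v ends -59 cm/s.
x(19) = -3 + Σ Δx = 349.5 cm.

349.5 cm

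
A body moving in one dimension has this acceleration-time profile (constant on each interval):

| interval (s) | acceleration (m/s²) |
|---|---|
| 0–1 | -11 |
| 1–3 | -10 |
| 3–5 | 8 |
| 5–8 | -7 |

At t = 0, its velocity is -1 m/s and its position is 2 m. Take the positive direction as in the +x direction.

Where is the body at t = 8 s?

-176 m

On each constant-a segment, Δv = aΔt and Δx = v₀Δt + ½aΔt²; chain segment to segment.
0–1 s: v starts -1 m/s; Δx = -1·1 + ½·-11·1² = -6.5 m; v ends -12 m/s.
1–3 s: v starts -12 m/s; Δx = -12·2 + ½·-10·2² = -44 m; v ends -32 m/s.
3–5 s: v starts -32 m/s; Δx = -32·2 + ½·8·2² = -48 m; v ends -16 m/s.
5–8 s: v starts -16 m/s; Δx = -16·3 + ½·-7·3² = -79.5 m; v ends -37 m/s.
x(8) = 2 + Σ Δx = -176 m.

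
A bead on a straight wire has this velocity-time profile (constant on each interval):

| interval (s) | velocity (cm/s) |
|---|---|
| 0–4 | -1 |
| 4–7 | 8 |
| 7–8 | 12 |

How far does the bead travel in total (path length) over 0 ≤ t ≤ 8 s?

40 cm

Distance (not displacement) is the total path length: add the absolute areas under v-t.
0–4 s: |-1| × 4 = 4 cm
4–7 s: |8| × 3 = 24 cm
7–8 s: |12| × 1 = 12 cm
Total distance = 40 cm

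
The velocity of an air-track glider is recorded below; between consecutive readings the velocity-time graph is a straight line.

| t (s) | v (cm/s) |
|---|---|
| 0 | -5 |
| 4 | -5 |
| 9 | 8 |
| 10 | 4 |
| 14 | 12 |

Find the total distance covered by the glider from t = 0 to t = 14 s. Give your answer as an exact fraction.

Total distance travelled is ∫|v| dt — sum the magnitudes of each area piece.
0–4 s: |-5| × 4 = 20 cm
4–9 s: v = 0 at t = 77/13 s; triangle areas 125/26 + 160/13 = 445/26 cm
9–10 s: |½(8 + 4)(1)| = 6 cm
10–14 s: |½(4 + 12)(4)| = 32 cm
Total distance = 1953/26 cm

1953/26 cm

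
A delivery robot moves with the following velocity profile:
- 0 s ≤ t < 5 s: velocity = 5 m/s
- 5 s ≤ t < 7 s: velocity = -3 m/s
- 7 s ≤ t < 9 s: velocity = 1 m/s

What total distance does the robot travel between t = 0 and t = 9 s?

33 m

Distance (not displacement) is the total path length: add the absolute areas under v-t.
0–5 s: |5| × 5 = 25 m
5–7 s: |-3| × 2 = 6 m
7–9 s: |1| × 2 = 2 m
Total distance = 33 m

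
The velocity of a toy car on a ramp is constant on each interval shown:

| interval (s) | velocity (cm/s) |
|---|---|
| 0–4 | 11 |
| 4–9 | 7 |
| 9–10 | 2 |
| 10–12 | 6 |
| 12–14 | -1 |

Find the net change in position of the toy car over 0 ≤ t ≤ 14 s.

91 cm

Displacement is the signed area under the v-t curve.
0–4 s: 11 × 4 = 44 cm
4–9 s: 7 × 5 = 35 cm
9–10 s: 2 × 1 = 2 cm
10–12 s: 6 × 2 = 12 cm
12–14 s: -1 × 2 = -2 cm
Net displacement = 91 cm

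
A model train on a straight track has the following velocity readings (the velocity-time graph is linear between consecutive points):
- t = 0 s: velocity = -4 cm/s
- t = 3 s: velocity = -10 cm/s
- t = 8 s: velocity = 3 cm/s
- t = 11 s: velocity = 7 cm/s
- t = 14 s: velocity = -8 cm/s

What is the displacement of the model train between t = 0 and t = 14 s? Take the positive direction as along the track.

Displacement is the signed area under the v-t curve.
0–3 s: ½(-4 + -10)(3) = -21 cm
3–8 s: ½(-10 + 3)(5) = -17.5 cm
8–11 s: ½(3 + 7)(3) = 15 cm
11–14 s: ½(7 + -8)(3) = -1.5 cm
Net displacement = -25 cm

-25 cm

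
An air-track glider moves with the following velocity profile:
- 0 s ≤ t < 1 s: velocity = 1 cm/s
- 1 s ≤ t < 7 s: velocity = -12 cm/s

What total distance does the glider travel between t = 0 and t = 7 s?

Total distance travelled is ∫|v| dt — sum the magnitudes of each area piece.
0–1 s: |1| × 1 = 1 cm
1–7 s: |-12| × 6 = 72 cm
Total distance = 73 cm

73 cm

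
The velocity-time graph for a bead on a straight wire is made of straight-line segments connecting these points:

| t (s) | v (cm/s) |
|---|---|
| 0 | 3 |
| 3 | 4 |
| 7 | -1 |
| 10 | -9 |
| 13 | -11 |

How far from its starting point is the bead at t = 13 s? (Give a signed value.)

Net displacement equals the area under the velocity-time graph (areas below the axis count negative).
0–3 s: ½(3 + 4)(3) = 10.5 cm
3–7 s: ½(4 + -1)(4) = 6 cm
7–10 s: ½(-1 + -9)(3) = -15 cm
10–13 s: ½(-9 + -11)(3) = -30 cm
Net displacement = -28.5 cm

-28.5 cm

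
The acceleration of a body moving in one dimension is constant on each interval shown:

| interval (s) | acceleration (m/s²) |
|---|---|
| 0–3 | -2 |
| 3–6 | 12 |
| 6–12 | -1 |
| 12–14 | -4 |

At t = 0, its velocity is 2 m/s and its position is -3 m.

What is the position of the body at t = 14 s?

254 m

On each constant-a segment, Δv = aΔt and Δx = v₀Δt + ½aΔt²; chain segment to segment.
0–3 s: v starts 2 m/s; Δx = 2·3 + ½·-2·3² = -3 m; v ends -4 m/s.
3–6 s: v starts -4 m/s; Δx = -4·3 + ½·12·3² = 42 m; v ends 32 m/s.
6–12 s: v starts 32 m/s; Δx = 32·6 + ½·-1·6² = 174 m; v ends 26 m/s.
12–14 s: v starts 26 m/s; Δx = 26·2 + ½·-4·2² = 44 m; v ends 18 m/s.
x(14) = -3 + Σ Δx = 254 m.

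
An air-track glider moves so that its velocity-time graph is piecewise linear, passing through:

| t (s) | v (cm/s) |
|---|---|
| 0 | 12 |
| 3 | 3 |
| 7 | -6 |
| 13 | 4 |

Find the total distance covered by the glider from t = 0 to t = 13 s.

48.1 cm

Distance (not displacement) is the total path length: add the absolute areas under v-t.
0–3 s: |½(12 + 3)(3)| = 22.5 cm
3–7 s: v = 0 at t = 13/3 s; triangle areas 2 + 8 = 10 cm
7–13 s: v = 0 at t = 10.6 s; triangle areas 10.8 + 4.8 = 15.6 cm
Total distance = 48.1 cm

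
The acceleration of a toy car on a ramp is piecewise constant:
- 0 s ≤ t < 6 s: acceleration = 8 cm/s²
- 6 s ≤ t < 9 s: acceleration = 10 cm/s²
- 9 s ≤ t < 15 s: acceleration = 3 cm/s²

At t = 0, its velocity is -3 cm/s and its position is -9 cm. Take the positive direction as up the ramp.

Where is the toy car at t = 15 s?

On each constant-a segment, Δv = aΔt and Δx = v₀Δt + ½aΔt²; chain segment to segment.
0–6 s: v starts -3 cm/s; Δx = -3·6 + ½·8·6² = 126 cm; v ends 45 cm/s.
6–9 s: v starts 45 cm/s; Δx = 45·3 + ½·10·3² = 180 cm; v ends 75 cm/s.
9–15 s: v starts 75 cm/s; Δx = 75·6 + ½·3·6² = 504 cm; v ends 93 cm/s.
x(15) = -9 + Σ Δx = 801 cm.

801 cm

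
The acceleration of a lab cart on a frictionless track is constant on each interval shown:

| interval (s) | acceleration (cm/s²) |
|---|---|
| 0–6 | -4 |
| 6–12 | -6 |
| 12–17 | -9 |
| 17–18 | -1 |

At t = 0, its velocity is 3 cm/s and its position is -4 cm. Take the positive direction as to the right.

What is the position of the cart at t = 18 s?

-792 cm

On each constant-a segment, Δv = aΔt and Δx = v₀Δt + ½aΔt²; chain segment to segment.
0–6 s: v starts 3 cm/s; Δx = 3·6 + ½·-4·6² = -54 cm; v ends -21 cm/s.
6–12 s: v starts -21 cm/s; Δx = -21·6 + ½·-6·6² = -234 cm; v ends -57 cm/s.
12–17 s: v starts -57 cm/s; Δx = -57·5 + ½·-9·5² = -397.5 cm; v ends -102 cm/s.
17–18 s: v starts -102 cm/s; Δx = -102·1 + ½·-1·1² = -102.5 cm; v ends -103 cm/s.
x(18) = -4 + Σ Δx = -792 cm.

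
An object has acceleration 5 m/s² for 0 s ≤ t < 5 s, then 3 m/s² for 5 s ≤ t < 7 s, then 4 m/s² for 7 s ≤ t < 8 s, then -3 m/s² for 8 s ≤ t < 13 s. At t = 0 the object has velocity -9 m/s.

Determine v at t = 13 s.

Δv equals the area under the a-t graph; then v = v₀ + Δv.
0–5 s: 5 × 5 = 25 m/s
5–7 s: 3 × 2 = 6 m/s
7–8 s: 4 × 1 = 4 m/s
8–13 s: -3 × 5 = -15 m/s
Δv = 20 m/s, so v(13) = -9 + (20) = 11 m/s.

11 m/s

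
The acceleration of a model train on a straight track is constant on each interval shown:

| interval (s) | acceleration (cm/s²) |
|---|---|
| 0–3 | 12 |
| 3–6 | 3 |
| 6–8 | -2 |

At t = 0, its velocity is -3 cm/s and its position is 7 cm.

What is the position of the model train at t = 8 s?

244.5 cm

On each constant-a segment, Δv = aΔt and Δx = v₀Δt + ½aΔt²; chain segment to segment.
0–3 s: v starts -3 cm/s; Δx = -3·3 + ½·12·3² = 45 cm; v ends 33 cm/s.
3–6 s: v starts 33 cm/s; Δx = 33·3 + ½·3·3² = 112.5 cm; v ends 42 cm/s.
6–8 s: v starts 42 cm/s; Δx = 42·2 + ½·-2·2² = 80 cm; v ends 38 cm/s.
x(8) = 7 + Σ Δx = 244.5 cm.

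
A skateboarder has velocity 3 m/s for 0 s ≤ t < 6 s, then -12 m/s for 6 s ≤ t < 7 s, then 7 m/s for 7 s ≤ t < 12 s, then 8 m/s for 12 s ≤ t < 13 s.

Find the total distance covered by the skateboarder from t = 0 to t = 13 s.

Total distance travelled is ∫|v| dt — sum the magnitudes of each area piece.
0–6 s: |3| × 6 = 18 m
6–7 s: |-12| × 1 = 12 m
7–12 s: |7| × 5 = 35 m
12–13 s: |8| × 1 = 8 m
Total distance = 73 m

73 m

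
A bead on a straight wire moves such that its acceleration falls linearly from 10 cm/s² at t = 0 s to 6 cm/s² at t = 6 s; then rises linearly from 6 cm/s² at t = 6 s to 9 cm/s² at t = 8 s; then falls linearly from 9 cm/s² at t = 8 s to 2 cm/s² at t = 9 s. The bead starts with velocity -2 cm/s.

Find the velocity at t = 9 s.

Δv equals the area under the a-t graph; then v = v₀ + Δv.
0–6 s: ½(10 + 6)(6) = 48 cm/s
6–8 s: ½(6 + 9)(2) = 15 cm/s
8–9 s: ½(9 + 2)(1) = 5.5 cm/s
Δv = 68.5 cm/s, so v(9) = -2 + (68.5) = 66.5 cm/s.

66.5 cm/s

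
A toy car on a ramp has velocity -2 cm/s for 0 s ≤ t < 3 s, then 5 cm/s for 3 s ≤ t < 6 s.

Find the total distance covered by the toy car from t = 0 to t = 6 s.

21 cm

Total distance travelled is ∫|v| dt — sum the magnitudes of each area piece.
0–3 s: |-2| × 3 = 6 cm
3–6 s: |5| × 3 = 15 cm
Total distance = 21 cm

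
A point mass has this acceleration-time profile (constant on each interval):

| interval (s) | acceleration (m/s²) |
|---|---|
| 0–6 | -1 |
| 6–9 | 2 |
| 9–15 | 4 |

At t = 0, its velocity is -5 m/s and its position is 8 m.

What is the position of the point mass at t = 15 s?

On each constant-a segment, Δv = aΔt and Δx = v₀Δt + ½aΔt²; chain segment to segment.
0–6 s: v starts -5 m/s; Δx = -5·6 + ½·-1·6² = -48 m; v ends -11 m/s.
6–9 s: v starts -11 m/s; Δx = -11·3 + ½·2·3² = -24 m; v ends -5 m/s.
9–15 s: v starts -5 m/s; Δx = -5·6 + ½·4·6² = 42 m; v ends 19 m/s.
x(15) = 8 + Σ Δx = -22 m.

-22 m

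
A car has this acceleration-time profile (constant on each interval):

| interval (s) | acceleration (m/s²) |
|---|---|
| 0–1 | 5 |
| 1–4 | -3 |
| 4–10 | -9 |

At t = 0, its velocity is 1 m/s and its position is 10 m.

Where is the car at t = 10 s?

On each constant-a segment, Δv = aΔt and Δx = v₀Δt + ½aΔt²; chain segment to segment.
0–1 s: v starts 1 m/s; Δx = 1·1 + ½·5·1² = 3.5 m; v ends 6 m/s.
1–4 s: v starts 6 m/s; Δx = 6·3 + ½·-3·3² = 4.5 m; v ends -3 m/s.
4–10 s: v starts -3 m/s; Δx = -3·6 + ½·-9·6² = -180 m; v ends -57 m/s.
x(10) = 10 + Σ Δx = -162 m.

-162 m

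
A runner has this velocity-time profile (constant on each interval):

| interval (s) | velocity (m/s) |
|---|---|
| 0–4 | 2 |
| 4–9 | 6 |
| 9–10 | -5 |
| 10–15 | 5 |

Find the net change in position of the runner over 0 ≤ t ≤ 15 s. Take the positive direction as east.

Displacement is the signed area under the v-t curve.
0–4 s: 2 × 4 = 8 m
4–9 s: 6 × 5 = 30 m
9–10 s: -5 × 1 = -5 m
10–15 s: 5 × 5 = 25 m
Net displacement = 58 m

58 m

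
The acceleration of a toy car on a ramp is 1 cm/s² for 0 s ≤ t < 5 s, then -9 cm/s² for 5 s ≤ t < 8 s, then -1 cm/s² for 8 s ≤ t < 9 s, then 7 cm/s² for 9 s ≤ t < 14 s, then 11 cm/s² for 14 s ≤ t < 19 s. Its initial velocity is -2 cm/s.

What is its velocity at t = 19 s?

65 cm/s

Δv equals the area under the a-t graph; then v = v₀ + Δv.
0–5 s: 1 × 5 = 5 cm/s
5–8 s: -9 × 3 = -27 cm/s
8–9 s: -1 × 1 = -1 cm/s
9–14 s: 7 × 5 = 35 cm/s
14–19 s: 11 × 5 = 55 cm/s
Δv = 67 cm/s, so v(19) = -2 + (67) = 65 cm/s.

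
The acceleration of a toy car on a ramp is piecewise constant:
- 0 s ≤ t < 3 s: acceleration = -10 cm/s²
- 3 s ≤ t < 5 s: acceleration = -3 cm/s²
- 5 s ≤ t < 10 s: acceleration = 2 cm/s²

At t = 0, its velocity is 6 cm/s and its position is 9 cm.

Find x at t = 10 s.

On each constant-a segment, Δv = aΔt and Δx = v₀Δt + ½aΔt²; chain segment to segment.
0–3 s: v starts 6 cm/s; Δx = 6·3 + ½·-10·3² = -27 cm; v ends -24 cm/s.
3–5 s: v starts -24 cm/s; Δx = -24·2 + ½·-3·2² = -54 cm; v ends -30 cm/s.
5–10 s: v starts -30 cm/s; Δx = -30·5 + ½·2·5² = -125 cm; v ends -20 cm/s.
x(10) = 9 + Σ Δx = -197 cm.

-197 cm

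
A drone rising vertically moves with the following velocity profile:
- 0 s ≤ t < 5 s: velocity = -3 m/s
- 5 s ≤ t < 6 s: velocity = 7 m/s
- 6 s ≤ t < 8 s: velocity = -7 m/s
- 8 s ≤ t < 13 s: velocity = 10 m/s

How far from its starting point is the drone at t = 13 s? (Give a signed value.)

28 m

Net displacement equals the area under the velocity-time graph (areas below the axis count negative).
0–5 s: -3 × 5 = -15 m
5–6 s: 7 × 1 = 7 m
6–8 s: -7 × 2 = -14 m
8–13 s: 10 × 5 = 50 m
Net displacement = 28 m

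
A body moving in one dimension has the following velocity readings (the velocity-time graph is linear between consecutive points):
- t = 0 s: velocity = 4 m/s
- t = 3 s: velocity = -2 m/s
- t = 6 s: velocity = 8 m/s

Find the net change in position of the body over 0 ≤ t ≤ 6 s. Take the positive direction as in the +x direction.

12 m

Displacement is the signed area under the v-t curve.
0–3 s: ½(4 + -2)(3) = 3 m
3–6 s: ½(-2 + 8)(3) = 9 m
Net displacement = 12 m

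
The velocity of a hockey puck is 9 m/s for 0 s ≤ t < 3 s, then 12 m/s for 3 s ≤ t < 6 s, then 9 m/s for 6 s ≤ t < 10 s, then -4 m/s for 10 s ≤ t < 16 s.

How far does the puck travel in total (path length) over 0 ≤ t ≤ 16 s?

123 m

Total distance travelled is ∫|v| dt — sum the magnitudes of each area piece.
0–3 s: |9| × 3 = 27 m
3–6 s: |12| × 3 = 36 m
6–10 s: |9| × 4 = 36 m
10–16 s: |-4| × 6 = 24 m
Total distance = 123 m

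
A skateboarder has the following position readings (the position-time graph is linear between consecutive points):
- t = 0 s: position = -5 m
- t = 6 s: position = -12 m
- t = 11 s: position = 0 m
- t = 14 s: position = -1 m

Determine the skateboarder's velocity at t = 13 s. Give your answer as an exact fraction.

Velocity is the slope of the x-t graph on 11–14 s: (-1 − 0)/(14 − 11) = -1/3 m/s.

-1/3 m/s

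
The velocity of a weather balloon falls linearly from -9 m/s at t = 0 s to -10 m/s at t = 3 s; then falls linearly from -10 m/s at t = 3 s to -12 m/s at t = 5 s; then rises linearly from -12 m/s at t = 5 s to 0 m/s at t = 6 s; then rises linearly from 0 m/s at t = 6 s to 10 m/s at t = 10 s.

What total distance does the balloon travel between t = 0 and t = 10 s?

76.5 m

Total distance travelled is ∫|v| dt — sum the magnitudes of each area piece.
0–3 s: |½(-9 + -10)(3)| = 28.5 m
3–5 s: |½(-10 + -12)(2)| = 22 m
5–6 s: |½(-12 + 0)(1)| = 6 m
6–10 s: |½(0 + 10)(4)| = 20 m
Total distance = 76.5 m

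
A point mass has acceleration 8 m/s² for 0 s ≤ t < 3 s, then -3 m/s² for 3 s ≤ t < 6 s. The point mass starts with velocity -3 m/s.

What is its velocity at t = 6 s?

12 m/s

Δv equals the area under the a-t graph; then v = v₀ + Δv.
0–3 s: 8 × 3 = 24 m/s
3–6 s: -3 × 3 = -9 m/s
Δv = 15 m/s, so v(6) = -3 + (15) = 12 m/s.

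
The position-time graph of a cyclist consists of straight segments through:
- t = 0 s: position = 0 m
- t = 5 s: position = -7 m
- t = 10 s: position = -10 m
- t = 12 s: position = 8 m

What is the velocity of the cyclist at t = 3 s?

-1.4 m/s

Velocity is the slope of the x-t graph on 0–5 s: (-7 − 0)/(5 − 0) = -1.4 m/s.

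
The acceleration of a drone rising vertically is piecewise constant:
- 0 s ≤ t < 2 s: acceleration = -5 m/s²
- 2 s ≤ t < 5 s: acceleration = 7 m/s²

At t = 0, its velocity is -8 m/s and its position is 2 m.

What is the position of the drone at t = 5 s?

On each constant-a segment, Δv = aΔt and Δx = v₀Δt + ½aΔt²; chain segment to segment.
0–2 s: v starts -8 m/s; Δx = -8·2 + ½·-5·2² = -26 m; v ends -18 m/s.
2–5 s: v starts -18 m/s; Δx = -18·3 + ½·7·3² = -22.5 m; v ends 3 m/s.
x(5) = 2 + Σ Δx = -46.5 m.

-46.5 m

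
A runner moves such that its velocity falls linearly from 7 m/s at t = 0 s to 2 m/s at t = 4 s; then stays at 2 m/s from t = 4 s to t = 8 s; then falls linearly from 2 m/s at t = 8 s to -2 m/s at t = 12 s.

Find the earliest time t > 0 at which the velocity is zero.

v changes sign on 8–12 s (from 2 to -2); the graph is linear there, so v = 0 at t = 8 + (-2)·(12 − 8)/(-2 − 2) = 10 s.

t = 10 s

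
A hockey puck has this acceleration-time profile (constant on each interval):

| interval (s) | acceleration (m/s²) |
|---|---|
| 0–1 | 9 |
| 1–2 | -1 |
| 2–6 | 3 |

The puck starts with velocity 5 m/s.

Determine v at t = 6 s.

25 m/s

Δv equals the area under the a-t graph; then v = v₀ + Δv.
0–1 s: 9 × 1 = 9 m/s
1–2 s: -1 × 1 = -1 m/s
2–6 s: 3 × 4 = 12 m/s
Δv = 20 m/s, so v(6) = 5 + (20) = 25 m/s.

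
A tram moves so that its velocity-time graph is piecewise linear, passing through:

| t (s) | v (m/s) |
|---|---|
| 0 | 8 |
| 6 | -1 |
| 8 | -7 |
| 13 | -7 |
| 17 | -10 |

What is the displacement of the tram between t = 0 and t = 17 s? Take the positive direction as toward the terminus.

Net displacement equals the area under the velocity-time graph (areas below the axis count negative).
0–6 s: ½(8 + -1)(6) = 21 m
6–8 s: ½(-1 + -7)(2) = -8 m
8–13 s: -7 × 5 = -35 m
13–17 s: ½(-7 + -10)(4) = -34 m
Net displacement = -56 m

-56 m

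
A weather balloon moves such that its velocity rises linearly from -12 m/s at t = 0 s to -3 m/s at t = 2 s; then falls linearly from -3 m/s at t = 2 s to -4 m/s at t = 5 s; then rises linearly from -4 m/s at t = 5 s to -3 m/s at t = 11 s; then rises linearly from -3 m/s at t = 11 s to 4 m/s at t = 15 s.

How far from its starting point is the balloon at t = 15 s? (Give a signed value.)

Displacement is the signed area under the v-t curve.
0–2 s: ½(-12 + -3)(2) = -15 m
2–5 s: ½(-3 + -4)(3) = -10.5 m
5–11 s: ½(-4 + -3)(6) = -21 m
11–15 s: ½(-3 + 4)(4) = 2 m
Net displacement = -44.5 m

-44.5 m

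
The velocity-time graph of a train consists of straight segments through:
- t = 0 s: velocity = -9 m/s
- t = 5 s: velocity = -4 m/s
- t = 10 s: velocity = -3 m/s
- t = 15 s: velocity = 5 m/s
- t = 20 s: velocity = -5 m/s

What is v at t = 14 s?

3.4 m/s

On 10–15 s the graph is linear from -3 to 5 m/s: v(14) = -3 + (5 − -3)·(14 − 10)/(15 − 10) = 3.4 m/s.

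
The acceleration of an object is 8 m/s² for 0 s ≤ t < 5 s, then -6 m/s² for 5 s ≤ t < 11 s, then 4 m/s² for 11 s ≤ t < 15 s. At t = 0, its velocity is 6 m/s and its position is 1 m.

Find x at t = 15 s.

On each constant-a segment, Δv = aΔt and Δx = v₀Δt + ½aΔt²; chain segment to segment.
0–5 s: v starts 6 m/s; Δx = 6·5 + ½·8·5² = 130 m; v ends 46 m/s.
5–11 s: v starts 46 m/s; Δx = 46·6 + ½·-6·6² = 168 m; v ends 10 m/s.
11–15 s: v starts 10 m/s; Δx = 10·4 + ½·4·4² = 72 m; v ends 26 m/s.
x(15) = 1 + Σ Δx = 371 m.

371 m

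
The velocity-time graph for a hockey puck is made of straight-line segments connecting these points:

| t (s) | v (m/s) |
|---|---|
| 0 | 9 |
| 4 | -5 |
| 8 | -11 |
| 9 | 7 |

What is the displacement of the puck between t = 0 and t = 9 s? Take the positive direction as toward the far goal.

Displacement is the signed area under the v-t curve.
0–4 s: ½(9 + -5)(4) = 8 m
4–8 s: ½(-5 + -11)(4) = -32 m
8–9 s: ½(-11 + 7)(1) = -2 m
Net displacement = -26 m

-26 m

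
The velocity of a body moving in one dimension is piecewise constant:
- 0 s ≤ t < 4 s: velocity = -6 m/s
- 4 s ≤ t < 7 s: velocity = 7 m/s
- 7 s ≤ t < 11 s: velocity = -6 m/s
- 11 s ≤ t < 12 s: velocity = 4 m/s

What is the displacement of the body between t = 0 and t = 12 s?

-23 m

Net displacement equals the area under the velocity-time graph (areas below the axis count negative).
0–4 s: -6 × 4 = -24 m
4–7 s: 7 × 3 = 21 m
7–11 s: -6 × 4 = -24 m
11–12 s: 4 × 1 = 4 m
Net displacement = -23 m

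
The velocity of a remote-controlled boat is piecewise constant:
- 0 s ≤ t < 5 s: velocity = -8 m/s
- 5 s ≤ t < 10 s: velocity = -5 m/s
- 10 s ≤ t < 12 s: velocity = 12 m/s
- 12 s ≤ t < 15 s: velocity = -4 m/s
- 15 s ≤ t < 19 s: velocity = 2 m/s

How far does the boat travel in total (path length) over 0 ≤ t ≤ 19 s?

Distance (not displacement) is the total path length: add the absolute areas under v-t.
0–5 s: |-8| × 5 = 40 m
5–10 s: |-5| × 5 = 25 m
10–12 s: |12| × 2 = 24 m
12–15 s: |-4| × 3 = 12 m
15–19 s: |2| × 4 = 8 m
Total distance = 109 m

109 m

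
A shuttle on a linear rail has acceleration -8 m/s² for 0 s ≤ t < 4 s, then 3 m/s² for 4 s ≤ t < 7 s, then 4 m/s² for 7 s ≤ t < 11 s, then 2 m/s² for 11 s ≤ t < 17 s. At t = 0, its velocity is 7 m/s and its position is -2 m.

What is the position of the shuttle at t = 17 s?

On each constant-a segment, Δv = aΔt and Δx = v₀Δt + ½aΔt²; chain segment to segment.
0–4 s: v starts 7 m/s; Δx = 7·4 + ½·-8·4² = -36 m; v ends -25 m/s.
4–7 s: v starts -25 m/s; Δx = -25·3 + ½·3·3² = -61.5 m; v ends -16 m/s.
7–11 s: v starts -16 m/s; Δx = -16·4 + ½·4·4² = -32 m; v ends 0 m/s.
11–17 s: v starts 0 m/s; Δx = 0·6 + ½·2·6² = 36 m; v ends 12 m/s.
x(17) = -2 + Σ Δx = -95.5 m.

-95.5 m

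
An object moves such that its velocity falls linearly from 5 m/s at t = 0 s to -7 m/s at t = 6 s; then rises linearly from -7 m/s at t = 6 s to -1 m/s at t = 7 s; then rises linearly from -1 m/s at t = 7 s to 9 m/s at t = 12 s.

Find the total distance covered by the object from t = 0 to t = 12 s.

43 m

Distance (not displacement) is the total path length: add the absolute areas under v-t.
0–6 s: v = 0 at t = 2.5 s; triangle areas 6.25 + 12.25 = 18.5 m
6–7 s: |½(-7 + -1)(1)| = 4 m
7–12 s: v = 0 at t = 7.5 s; triangle areas 0.25 + 20.25 = 20.5 m
Total distance = 43 m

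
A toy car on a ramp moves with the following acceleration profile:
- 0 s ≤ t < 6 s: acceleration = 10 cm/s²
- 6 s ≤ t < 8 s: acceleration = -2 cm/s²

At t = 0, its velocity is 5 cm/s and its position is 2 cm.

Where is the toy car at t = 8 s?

On each constant-a segment, Δv = aΔt and Δx = v₀Δt + ½aΔt²; chain segment to segment.
0–6 s: v starts 5 cm/s; Δx = 5·6 + ½·10·6² = 210 cm; v ends 65 cm/s.
6–8 s: v starts 65 cm/s; Δx = 65·2 + ½·-2·2² = 126 cm; v ends 61 cm/s.
x(8) = 2 + Σ Δx = 338 cm.

338 cm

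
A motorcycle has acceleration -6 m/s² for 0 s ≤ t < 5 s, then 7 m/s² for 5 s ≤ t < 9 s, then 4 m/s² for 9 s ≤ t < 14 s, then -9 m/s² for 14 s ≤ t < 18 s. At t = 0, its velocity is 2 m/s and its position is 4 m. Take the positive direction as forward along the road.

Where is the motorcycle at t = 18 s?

-59 m

On each constant-a segment, Δv = aΔt and Δx = v₀Δt + ½aΔt²; chain segment to segment.
0–5 s: v starts 2 m/s; Δx = 2·5 + ½·-6·5² = -65 m; v ends -28 m/s.
5–9 s: v starts -28 m/s; Δx = -28·4 + ½·7·4² = -56 m; v ends 0 m/s.
9–14 s: v starts 0 m/s; Δx = 0·5 + ½·4·5² = 50 m; v ends 20 m/s.
14–18 s: v starts 20 m/s; Δx = 20·4 + ½·-9·4² = 8 m; v ends -16 m/s.
x(18) = 4 + Σ Δx = -59 m.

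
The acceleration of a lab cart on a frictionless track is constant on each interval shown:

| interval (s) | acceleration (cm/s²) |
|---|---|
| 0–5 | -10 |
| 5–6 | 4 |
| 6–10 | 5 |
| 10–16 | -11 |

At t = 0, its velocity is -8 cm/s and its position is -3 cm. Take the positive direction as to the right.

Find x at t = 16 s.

On each constant-a segment, Δv = aΔt and Δx = v₀Δt + ½aΔt²; chain segment to segment.
0–5 s: v starts -8 cm/s; Δx = -8·5 + ½·-10·5² = -165 cm; v ends -58 cm/s.
5–6 s: v starts -58 cm/s; Δx = -58·1 + ½·4·1² = -56 cm; v ends -54 cm/s.
6–10 s: v starts -54 cm/s; Δx = -54·4 + ½·5·4² = -176 cm; v ends -34 cm/s.
10–16 s: v starts -34 cm/s; Δx = -34·6 + ½·-11·6² = -402 cm; v ends -100 cm/s.
x(16) = -3 + Σ Δx = -802 cm.

-802 cm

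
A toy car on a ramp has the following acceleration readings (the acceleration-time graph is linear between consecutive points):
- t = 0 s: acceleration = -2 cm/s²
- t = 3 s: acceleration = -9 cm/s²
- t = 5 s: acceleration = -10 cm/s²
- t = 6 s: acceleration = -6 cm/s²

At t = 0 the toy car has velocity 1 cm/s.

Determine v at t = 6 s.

-42.5 cm/s

Δv equals the area under the a-t graph; then v = v₀ + Δv.
0–3 s: ½(-2 + -9)(3) = -16.5 cm/s
3–5 s: ½(-9 + -10)(2) = -19 cm/s
5–6 s: ½(-10 + -6)(1) = -8 cm/s
Δv = -43.5 cm/s, so v(6) = 1 + (-43.5) = -42.5 cm/s.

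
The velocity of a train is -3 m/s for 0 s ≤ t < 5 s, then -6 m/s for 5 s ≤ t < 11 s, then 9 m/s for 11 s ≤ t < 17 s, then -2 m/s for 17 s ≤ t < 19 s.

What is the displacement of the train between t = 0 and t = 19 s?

-1 m

Net displacement equals the area under the velocity-time graph (areas below the axis count negative).
0–5 s: -3 × 5 = -15 m
5–11 s: -6 × 6 = -36 m
11–17 s: 9 × 6 = 54 m
17–19 s: -2 × 2 = -4 m
Net displacement = -1 m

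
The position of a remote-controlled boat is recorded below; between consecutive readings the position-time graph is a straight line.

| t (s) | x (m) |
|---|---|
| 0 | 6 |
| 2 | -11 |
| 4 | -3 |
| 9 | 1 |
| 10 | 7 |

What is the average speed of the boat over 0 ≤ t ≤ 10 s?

3.5 m/s

Average speed = (total path length)/(elapsed time); on a piecewise-linear x-t graph the path length is Σ|Δx|.
0–2 s: |Δx| = |-11 − 6| = 17 m
2–4 s: |Δx| = |-3 − -11| = 8 m
4–9 s: |Δx| = |1 − -3| = 4 m
9–10 s: |Δx| = |7 − 1| = 6 m
Total path = 35 m; average speed = 35/10 = 3.5 m/s.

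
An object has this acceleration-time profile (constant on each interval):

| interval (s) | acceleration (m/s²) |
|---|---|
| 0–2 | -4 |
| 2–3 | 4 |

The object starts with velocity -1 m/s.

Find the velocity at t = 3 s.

-5 m/s

Δv equals the area under the a-t graph; then v = v₀ + Δv.
0–2 s: -4 × 2 = -8 m/s
2–3 s: 4 × 1 = 4 m/s
Δv = -4 m/s, so v(3) = -1 + (-4) = -5 m/s.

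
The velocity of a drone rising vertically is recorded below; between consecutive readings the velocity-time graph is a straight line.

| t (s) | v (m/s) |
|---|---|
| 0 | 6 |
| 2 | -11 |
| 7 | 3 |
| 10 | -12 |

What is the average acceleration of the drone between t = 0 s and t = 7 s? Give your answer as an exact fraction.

Average acceleration = Δv/Δt = (3 − 6)/(7 − 0) = -3/7 m/s².

-3/7 m/s²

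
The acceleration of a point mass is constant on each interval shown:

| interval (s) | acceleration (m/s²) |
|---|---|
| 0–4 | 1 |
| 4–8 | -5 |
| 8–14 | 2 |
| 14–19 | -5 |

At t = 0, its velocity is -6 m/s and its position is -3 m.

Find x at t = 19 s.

On each constant-a segment, Δv = aΔt and Δx = v₀Δt + ½aΔt²; chain segment to segment.
0–4 s: v starts -6 m/s; Δx = -6·4 + ½·1·4² = -16 m; v ends -2 m/s.
4–8 s: v starts -2 m/s; Δx = -2·4 + ½·-5·4² = -48 m; v ends -22 m/s.
8–14 s: v starts -22 m/s; Δx = -22·6 + ½·2·6² = -96 m; v ends -10 m/s.
14–19 s: v starts -10 m/s; Δx = -10·5 + ½·-5·5² = -112.5 m; v ends -35 m/s.
x(19) = -3 + Σ Δx = -275.5 m.

-275.5 m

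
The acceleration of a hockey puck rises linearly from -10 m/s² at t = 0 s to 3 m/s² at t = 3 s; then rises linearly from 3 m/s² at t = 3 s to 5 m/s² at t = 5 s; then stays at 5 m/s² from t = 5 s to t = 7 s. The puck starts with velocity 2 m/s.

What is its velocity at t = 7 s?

Δv equals the area under the a-t graph; then v = v₀ + Δv.
0–3 s: ½(-10 + 3)(3) = -10.5 m/s
3–5 s: ½(3 + 5)(2) = 8 m/s
5–7 s: 5 × 2 = 10 m/s
Δv = 7.5 m/s, so v(7) = 2 + (7.5) = 9.5 m/s.

9.5 m/s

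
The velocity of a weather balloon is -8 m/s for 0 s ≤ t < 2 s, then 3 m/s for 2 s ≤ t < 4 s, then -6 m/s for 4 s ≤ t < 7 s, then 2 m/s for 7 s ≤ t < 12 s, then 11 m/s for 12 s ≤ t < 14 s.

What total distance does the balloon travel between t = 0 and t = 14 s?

72 m

Total distance travelled is ∫|v| dt — sum the magnitudes of each area piece.
0–2 s: |-8| × 2 = 16 m
2–4 s: |3| × 2 = 6 m
4–7 s: |-6| × 3 = 18 m
7–12 s: |2| × 5 = 10 m
12–14 s: |11| × 2 = 22 m
Total distance = 72 m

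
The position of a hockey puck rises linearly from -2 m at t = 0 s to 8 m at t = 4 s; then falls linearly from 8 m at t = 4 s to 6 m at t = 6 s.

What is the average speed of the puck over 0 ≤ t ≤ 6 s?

Average speed = (total path length)/(elapsed time); on a piecewise-linear x-t graph the path length is Σ|Δx|.
0–4 s: |Δx| = |8 − -2| = 10 m
4–6 s: |Δx| = |6 − 8| = 2 m
Total path = 12 m; average speed = 12/6 = 2 m/s.

2 m/s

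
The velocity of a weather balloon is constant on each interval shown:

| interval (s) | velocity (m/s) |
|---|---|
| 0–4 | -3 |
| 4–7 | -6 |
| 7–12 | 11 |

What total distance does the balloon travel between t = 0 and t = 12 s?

Total distance travelled is ∫|v| dt — sum the magnitudes of each area piece.
0–4 s: |-3| × 4 = 12 m
4–7 s: |-6| × 3 = 18 m
7–12 s: |11| × 5 = 55 m
Total distance = 85 m

85 m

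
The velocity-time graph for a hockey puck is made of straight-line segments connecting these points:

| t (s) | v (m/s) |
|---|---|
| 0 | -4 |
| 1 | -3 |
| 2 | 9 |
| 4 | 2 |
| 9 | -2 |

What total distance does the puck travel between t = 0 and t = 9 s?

23.25 m

Distance (not displacement) is the total path length: add the absolute areas under v-t.
0–1 s: |½(-4 + -3)(1)| = 3.5 m
1–2 s: v = 0 at t = 1.25 s; triangle areas 0.375 + 3.375 = 3.75 m
2–4 s: |½(9 + 2)(2)| = 11 m
4–9 s: v = 0 at t = 6.5 s; triangle areas 2.5 + 2.5 = 5 m
Total distance = 23.25 m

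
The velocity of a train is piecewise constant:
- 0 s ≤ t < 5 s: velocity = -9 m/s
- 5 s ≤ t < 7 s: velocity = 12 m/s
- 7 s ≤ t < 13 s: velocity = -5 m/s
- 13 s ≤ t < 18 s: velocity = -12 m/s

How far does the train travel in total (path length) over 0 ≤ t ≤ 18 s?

159 m

Distance (not displacement) is the total path length: add the absolute areas under v-t.
0–5 s: |-9| × 5 = 45 m
5–7 s: |12| × 2 = 24 m
7–13 s: |-5| × 6 = 30 m
13–18 s: |-12| × 5 = 60 m
Total distance = 159 m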